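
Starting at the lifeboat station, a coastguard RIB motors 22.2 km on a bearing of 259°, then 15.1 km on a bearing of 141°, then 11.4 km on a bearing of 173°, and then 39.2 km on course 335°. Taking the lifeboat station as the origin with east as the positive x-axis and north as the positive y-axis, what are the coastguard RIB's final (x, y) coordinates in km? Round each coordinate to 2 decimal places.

(-27.47, 8.24)

Leg 1 (259°, 22.2 km): east 22.2 sin 259° = -21.79, north 22.2 cos 259° = -4.24
Leg 2 (141°, 15.1 km): east 15.1 sin 141° = 9.50, north 15.1 cos 141° = -11.73
Leg 3 (173°, 11.4 km): east 11.4 sin 173° = 1.39, north 11.4 cos 173° = -11.32
Leg 4 (335°, 39.2 km): east 39.2 sin 335° = -16.57, north 39.2 cos 335° = 35.53
Summing: -27.47 km east, 8.24 km north → (-27.47, 8.24).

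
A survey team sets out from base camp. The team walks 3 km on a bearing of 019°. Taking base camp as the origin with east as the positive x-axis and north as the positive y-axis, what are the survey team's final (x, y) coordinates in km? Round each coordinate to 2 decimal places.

Leg 1 (019°, 3 km): east 3 sin 19° = 0.98, north 3 cos 19° = 2.84
Summing: 0.98 km east, 2.84 km north → (0.98, 2.84).

(0.98, 2.84)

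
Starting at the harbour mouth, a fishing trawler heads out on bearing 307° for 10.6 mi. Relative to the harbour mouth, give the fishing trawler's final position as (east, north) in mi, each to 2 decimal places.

(-8.47, 6.38)

Leg 1 (307°, 10.6 mi): east 10.6 sin 307° = -8.47, north 10.6 cos 307° = 6.38
Summing: -8.47 mi east, 6.38 mi north → (-8.47, 6.38).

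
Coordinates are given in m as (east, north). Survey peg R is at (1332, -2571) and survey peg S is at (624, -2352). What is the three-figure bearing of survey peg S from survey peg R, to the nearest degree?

Δeast = 624 − 1332 = -708.00; Δnorth = -2352 − -2571 = 219.00.
Bearing = atan2(Δeast, Δnorth) mod 360° = 287.19° ≈ 287°.

287°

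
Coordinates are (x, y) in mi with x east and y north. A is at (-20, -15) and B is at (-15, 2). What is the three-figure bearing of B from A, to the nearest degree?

016°

Δeast = -15 − -20 = 5.00; Δnorth = 2 − -15 = 17.00.
Bearing = atan2(Δeast, Δnorth) mod 360° = 16.39° ≈ 016°.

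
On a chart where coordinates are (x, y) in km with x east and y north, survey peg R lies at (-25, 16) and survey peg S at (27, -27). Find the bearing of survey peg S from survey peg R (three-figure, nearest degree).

Δeast = 27 − -25 = 52.00; Δnorth = -27 − 16 = -43.00.
Bearing = atan2(Δeast, Δnorth) mod 360° = 129.59° ≈ 130°.

130°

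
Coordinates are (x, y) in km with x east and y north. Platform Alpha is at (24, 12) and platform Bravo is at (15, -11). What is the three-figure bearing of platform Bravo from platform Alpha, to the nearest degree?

Δeast = 15 − 24 = -9.00; Δnorth = -11 − 12 = -23.00.
Bearing = atan2(Δeast, Δnorth) mod 360° = 201.37° ≈ 201°.

201°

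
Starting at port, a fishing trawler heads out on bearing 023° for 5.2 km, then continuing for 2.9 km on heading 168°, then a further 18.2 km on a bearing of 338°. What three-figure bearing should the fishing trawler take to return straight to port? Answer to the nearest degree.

Leg 1 (023°, 5.2 km): east 5.2 sin 23° = 2.03, north 5.2 cos 23° = 4.79
Leg 2 (168°, 2.9 km): east 2.9 sin 168° = 0.60, north 2.9 cos 168° = -2.84
Leg 3 (338°, 18.2 km): east 18.2 sin 338° = -6.82, north 18.2 cos 338° = 16.87
Net displacement: -4.18 east, 18.82 north. Direction back to start is (4.18, -18.82): bearing = atan2(4.18, -18.82) mod 360° = 167.47° ≈ 167°.

167°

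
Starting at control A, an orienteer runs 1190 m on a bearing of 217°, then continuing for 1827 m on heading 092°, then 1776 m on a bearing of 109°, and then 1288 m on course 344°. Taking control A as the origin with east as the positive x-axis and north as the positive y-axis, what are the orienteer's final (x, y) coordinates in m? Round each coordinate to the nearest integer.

Leg 1 (217°, 1190 m): east 1190 sin 217° = -716.16, north 1190 cos 217° = -950.38
Leg 2 (092°, 1827 m): east 1827 sin 92° = 1825.89, north 1827 cos 92° = -63.76
Leg 3 (109°, 1776 m): east 1776 sin 109° = 1679.24, north 1776 cos 109° = -578.21
Leg 4 (344°, 1288 m): east 1288 sin 344° = -355.02, north 1288 cos 344° = 1238.11
Summing: 2433.95 m east, -354.24 m north → (2434, -354).

(2434, -354)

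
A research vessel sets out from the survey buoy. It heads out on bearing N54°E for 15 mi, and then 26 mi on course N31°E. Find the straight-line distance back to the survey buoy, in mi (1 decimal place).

Leg 1 (N54°E, 15 mi): east 15 sin 54° = 12.14, north 15 cos 54° = 8.82
Leg 2 (N31°E, 26 mi): east 26 sin 31° = 13.39, north 26 cos 31° = 22.29
Net: 25.53 east, 31.10 north. Distance = √((25.53)² + (31.10)²) = 40.237 mi.

40.2 mi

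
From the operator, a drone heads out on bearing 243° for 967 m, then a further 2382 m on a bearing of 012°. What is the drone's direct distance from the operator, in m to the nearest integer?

Leg 1 (243°, 967 m): east 967 sin 243° = -861.60, north 967 cos 243° = -439.01
Leg 2 (012°, 2382 m): east 2382 sin 12° = 495.25, north 2382 cos 12° = 2329.95
Net: -366.36 east, 1890.94 north. Distance = √((-366.36)² + (1890.94)²) = 1926.102 m.

1926 m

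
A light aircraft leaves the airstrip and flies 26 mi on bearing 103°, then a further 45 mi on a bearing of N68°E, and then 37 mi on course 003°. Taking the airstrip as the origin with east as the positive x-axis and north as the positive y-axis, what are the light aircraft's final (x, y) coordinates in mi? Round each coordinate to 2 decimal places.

Leg 1 (103°, 26 mi): east 26 sin 103° = 25.33, north 26 cos 103° = -5.85
Leg 2 (N68°E, 45 mi): east 45 sin 68° = 41.72, north 45 cos 68° = 16.86
Leg 3 (003°, 37 mi): east 37 sin 3° = 1.94, north 37 cos 3° = 36.95
Summing: 68.99 mi east, 47.96 mi north → (68.99, 47.96).

(68.99, 47.96)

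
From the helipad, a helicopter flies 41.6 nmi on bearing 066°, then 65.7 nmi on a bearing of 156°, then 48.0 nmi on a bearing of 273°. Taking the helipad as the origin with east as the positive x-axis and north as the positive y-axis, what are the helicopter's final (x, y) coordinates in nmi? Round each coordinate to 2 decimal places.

(16.79, -40.59)

Leg 1 (066°, 41.6 nmi): east 41.6 sin 66° = 38.00, north 41.6 cos 66° = 16.92
Leg 2 (156°, 65.7 nmi): east 65.7 sin 156° = 26.72, north 65.7 cos 156° = -60.02
Leg 3 (273°, 48.0 nmi): east 48.0 sin 273° = -47.93, north 48.0 cos 273° = 2.51
Summing: 16.79 nmi east, -40.59 nmi north → (16.79, -40.59).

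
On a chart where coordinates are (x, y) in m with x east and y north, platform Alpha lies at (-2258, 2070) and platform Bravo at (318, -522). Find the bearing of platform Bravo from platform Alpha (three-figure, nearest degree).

Δeast = 318 − -2258 = 2576.00; Δnorth = -522 − 2070 = -2592.00.
Bearing = atan2(Δeast, Δnorth) mod 360° = 135.18° ≈ 135°.

135°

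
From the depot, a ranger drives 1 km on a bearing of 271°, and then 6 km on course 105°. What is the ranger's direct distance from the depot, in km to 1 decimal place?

5.0 km

Leg 1 (271°, 1 km): east 1 sin 271° = -1.00, north 1 cos 271° = 0.02
Leg 2 (105°, 6 km): east 6 sin 105° = 5.80, north 6 cos 105° = -1.55
Net: 4.80 east, -1.54 north. Distance = √((4.80)² + (-1.54)²) = 5.036 km.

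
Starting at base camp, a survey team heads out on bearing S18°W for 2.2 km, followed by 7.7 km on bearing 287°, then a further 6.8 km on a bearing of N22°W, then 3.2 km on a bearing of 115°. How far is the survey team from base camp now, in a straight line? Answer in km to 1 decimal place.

Leg 1 (S18°W, 2.2 km): east 2.2 sin 198° = -0.68, north 2.2 cos 198° = -2.09
Leg 2 (287°, 7.7 km): east 7.7 sin 287° = -7.36, north 7.7 cos 287° = 2.25
Leg 3 (N22°W, 6.8 km): east 6.8 sin 338° = -2.55, north 6.8 cos 338° = 6.30
Leg 4 (115°, 3.2 km): east 3.2 sin 115° = 2.90, north 3.2 cos 115° = -1.35
Net: -7.69 east, 5.11 north. Distance = √((-7.69)² + (5.11)²) = 9.234 km.

9.2 km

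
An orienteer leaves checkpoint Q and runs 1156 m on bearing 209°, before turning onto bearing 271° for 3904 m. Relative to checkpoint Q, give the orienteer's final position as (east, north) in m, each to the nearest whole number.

Leg 1 (209°, 1156 m): east 1156 sin 209° = -560.44, north 1156 cos 209° = -1011.06
Leg 2 (271°, 3904 m): east 3904 sin 271° = -3903.41, north 3904 cos 271° = 68.13
Summing: -4463.85 m east, -942.93 m north → (-4464, -943).

(-4464, -943)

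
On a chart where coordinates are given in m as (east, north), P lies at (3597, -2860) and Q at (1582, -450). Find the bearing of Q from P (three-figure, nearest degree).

320°

Δeast = 1582 − 3597 = -2015.00; Δnorth = -450 − -2860 = 2410.00.
Bearing = atan2(Δeast, Δnorth) mod 360° = 320.10° ≈ 320°.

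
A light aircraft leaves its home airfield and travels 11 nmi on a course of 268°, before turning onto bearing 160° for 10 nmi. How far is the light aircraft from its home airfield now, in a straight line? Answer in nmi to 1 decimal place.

Leg 1 (268°, 11 nmi): east 11 sin 268° = -10.99, north 11 cos 268° = -0.38
Leg 2 (160°, 10 nmi): east 10 sin 160° = 3.42, north 10 cos 160° = -9.40
Net: -7.57 east, -9.78 north. Distance = √((-7.57)² + (-9.78)²) = 12.370 nmi.

12.4 nmi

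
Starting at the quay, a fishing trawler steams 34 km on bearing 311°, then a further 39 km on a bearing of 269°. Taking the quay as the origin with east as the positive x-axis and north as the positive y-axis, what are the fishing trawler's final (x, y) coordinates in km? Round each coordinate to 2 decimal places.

(-64.65, 21.63)

Leg 1 (311°, 34 km): east 34 sin 311° = -25.66, north 34 cos 311° = 22.31
Leg 2 (269°, 39 km): east 39 sin 269° = -38.99, north 39 cos 269° = -0.68
Summing: -64.65 km east, 21.63 km north → (-64.65, 21.63).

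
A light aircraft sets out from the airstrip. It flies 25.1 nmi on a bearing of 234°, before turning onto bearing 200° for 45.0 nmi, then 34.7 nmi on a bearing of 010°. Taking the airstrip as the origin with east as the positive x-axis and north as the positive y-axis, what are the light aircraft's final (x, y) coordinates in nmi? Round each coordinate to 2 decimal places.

(-29.67, -22.87)

Leg 1 (234°, 25.1 nmi): east 25.1 sin 234° = -20.31, north 25.1 cos 234° = -14.75
Leg 2 (200°, 45.0 nmi): east 45.0 sin 200° = -15.39, north 45.0 cos 200° = -42.29
Leg 3 (010°, 34.7 nmi): east 34.7 sin 10° = 6.03, north 34.7 cos 10° = 34.17
Summing: -29.67 nmi east, -22.87 nmi north → (-29.67, -22.87).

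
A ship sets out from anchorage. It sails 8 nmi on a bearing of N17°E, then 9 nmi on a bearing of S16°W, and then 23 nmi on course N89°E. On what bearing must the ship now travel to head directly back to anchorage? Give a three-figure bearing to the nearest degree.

Leg 1 (N17°E, 8 nmi): east 8 sin 17° = 2.34, north 8 cos 17° = 7.65
Leg 2 (S16°W, 9 nmi): east 9 sin 196° = -2.48, north 9 cos 196° = -8.65
Leg 3 (N89°E, 23 nmi): east 23 sin 89° = 23.00, north 23 cos 89° = 0.40
Net displacement: 22.85 east, -0.60 north. Direction back to start is (-22.85, 0.60): bearing = atan2(-22.85, 0.60) mod 360° = 271.50° ≈ 272°.

272°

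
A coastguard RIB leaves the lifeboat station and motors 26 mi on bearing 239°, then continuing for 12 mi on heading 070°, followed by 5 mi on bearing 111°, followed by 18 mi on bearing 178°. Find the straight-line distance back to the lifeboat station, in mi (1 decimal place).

29.6 mi

Leg 1 (239°, 26 mi): east 26 sin 239° = -22.29, north 26 cos 239° = -13.39
Leg 2 (070°, 12 mi): east 12 sin 70° = 11.28, north 12 cos 70° = 4.10
Leg 3 (111°, 5 mi): east 5 sin 111° = 4.67, north 5 cos 111° = -1.79
Leg 4 (178°, 18 mi): east 18 sin 178° = 0.63, north 18 cos 178° = -17.99
Net: -5.71 east, -29.07 north. Distance = √((-5.71)² + (-29.07)²) = 29.624 mi.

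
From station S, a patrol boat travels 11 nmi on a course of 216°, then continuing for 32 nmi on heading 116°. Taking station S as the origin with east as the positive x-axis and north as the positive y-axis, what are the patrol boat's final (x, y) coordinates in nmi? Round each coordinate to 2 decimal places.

Leg 1 (216°, 11 nmi): east 11 sin 216° = -6.47, north 11 cos 216° = -8.90
Leg 2 (116°, 32 nmi): east 32 sin 116° = 28.76, north 32 cos 116° = -14.03
Summing: 22.30 nmi east, -22.93 nmi north → (22.30, -22.93).

(22.30, -22.93)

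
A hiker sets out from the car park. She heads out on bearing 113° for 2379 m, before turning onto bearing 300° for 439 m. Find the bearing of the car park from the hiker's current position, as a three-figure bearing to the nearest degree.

291°

Leg 1 (113°, 2379 m): east 2379 sin 113° = 2189.88, north 2379 cos 113° = -929.55
Leg 2 (300°, 439 m): east 439 sin 300° = -380.19, north 439 cos 300° = 219.50
Net displacement: 1809.70 east, -710.05 north. Direction back to start is (-1809.70, 710.05): bearing = atan2(-1809.70, 710.05) mod 360° = 291.42° ≈ 291°.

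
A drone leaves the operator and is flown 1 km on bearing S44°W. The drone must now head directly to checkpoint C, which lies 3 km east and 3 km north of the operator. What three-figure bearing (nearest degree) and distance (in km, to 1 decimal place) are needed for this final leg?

045°, 5.2 km

Leg 1 (S44°W, 1 km): east 1 sin 224° = -0.69, north 1 cos 224° = -0.72
Current position: (-0.69, -0.72). Target: (3, 3). Remaining: Δeast = 3.69, Δnorth = 3.72.
Bearing = atan2(3.69, 3.72) mod 360° = 44.81°; distance = √((3.69)² + (3.72)²) = 5.243 km.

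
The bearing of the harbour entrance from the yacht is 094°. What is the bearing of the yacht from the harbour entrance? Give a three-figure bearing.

Back-bearing = 094° + 180° = 274°.

274°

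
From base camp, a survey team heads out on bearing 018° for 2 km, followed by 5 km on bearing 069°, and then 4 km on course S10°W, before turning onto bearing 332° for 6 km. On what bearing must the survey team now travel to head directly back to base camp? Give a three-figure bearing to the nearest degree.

199°

Leg 1 (018°, 2 km): east 2 sin 18° = 0.62, north 2 cos 18° = 1.90
Leg 2 (069°, 5 km): east 5 sin 69° = 4.67, north 5 cos 69° = 1.79
Leg 3 (S10°W, 4 km): east 4 sin 190° = -0.69, north 4 cos 190° = -3.94
Leg 4 (332°, 6 km): east 6 sin 332° = -2.82, north 6 cos 332° = 5.30
Net displacement: 1.77 east, 5.05 north. Direction back to start is (-1.77, -5.05): bearing = atan2(-1.77, -5.05) mod 360° = 199.35° ≈ 199°.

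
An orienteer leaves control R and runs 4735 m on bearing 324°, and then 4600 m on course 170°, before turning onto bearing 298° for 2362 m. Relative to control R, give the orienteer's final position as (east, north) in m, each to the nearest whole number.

(-4070, 409)

Leg 1 (324°, 4735 m): east 4735 sin 324° = -2783.16, north 4735 cos 324° = 3830.70
Leg 2 (170°, 4600 m): east 4600 sin 170° = 798.78, north 4600 cos 170° = -4530.12
Leg 3 (298°, 2362 m): east 2362 sin 298° = -2085.52, north 2362 cos 298° = 1108.89
Summing: -4069.90 m east, 409.47 m north → (-4070, 409).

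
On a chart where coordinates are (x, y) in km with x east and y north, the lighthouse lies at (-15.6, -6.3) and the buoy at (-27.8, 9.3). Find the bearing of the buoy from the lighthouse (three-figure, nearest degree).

322°

Δeast = -27.8 − -15.6 = -12.20; Δnorth = 9.3 − -6.3 = 15.60.
Bearing = atan2(Δeast, Δnorth) mod 360° = 321.97° ≈ 322°.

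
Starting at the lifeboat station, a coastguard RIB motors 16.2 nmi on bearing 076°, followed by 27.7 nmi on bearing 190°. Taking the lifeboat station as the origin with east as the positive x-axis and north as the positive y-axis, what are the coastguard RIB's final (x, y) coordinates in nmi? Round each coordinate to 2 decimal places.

Leg 1 (076°, 16.2 nmi): east 16.2 sin 76° = 15.72, north 16.2 cos 76° = 3.92
Leg 2 (190°, 27.7 nmi): east 27.7 sin 190° = -4.81, north 27.7 cos 190° = -27.28
Summing: 10.91 nmi east, -23.36 nmi north → (10.91, -23.36).

(10.91, -23.36)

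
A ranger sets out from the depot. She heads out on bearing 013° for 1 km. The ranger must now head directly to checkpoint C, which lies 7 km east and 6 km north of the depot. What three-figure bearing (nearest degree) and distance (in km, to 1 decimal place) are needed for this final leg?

Leg 1 (013°, 1 km): east 1 sin 13° = 0.22, north 1 cos 13° = 0.97
Current position: (0.22, 0.97). Target: (7, 6). Remaining: Δeast = 6.78, Δnorth = 5.03.
Bearing = atan2(6.78, 5.03) mod 360° = 53.43°; distance = √((6.78)² + (5.03)²) = 8.436 km.

053°, 8.4 km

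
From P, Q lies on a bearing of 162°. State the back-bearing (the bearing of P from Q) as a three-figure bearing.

342°

Back-bearing = 162° + 180° = 342°.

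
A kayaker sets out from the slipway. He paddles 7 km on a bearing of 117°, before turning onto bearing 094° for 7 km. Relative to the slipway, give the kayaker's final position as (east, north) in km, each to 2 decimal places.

(13.22, -3.67)

Leg 1 (117°, 7 km): east 7 sin 117° = 6.24, north 7 cos 117° = -3.18
Leg 2 (094°, 7 km): east 7 sin 94° = 6.98, north 7 cos 94° = -0.49
Summing: 13.22 km east, -3.67 km north → (13.22, -3.67).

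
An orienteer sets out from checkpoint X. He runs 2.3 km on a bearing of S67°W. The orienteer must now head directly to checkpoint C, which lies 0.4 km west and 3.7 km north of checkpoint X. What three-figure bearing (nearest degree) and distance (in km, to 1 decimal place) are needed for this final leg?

Leg 1 (S67°W, 2.3 km): east 2.3 sin 247° = -2.12, north 2.3 cos 247° = -0.90
Current position: (-2.12, -0.90). Target: (-0.4, 3.7). Remaining: Δeast = 1.72, Δnorth = 4.60.
Bearing = atan2(1.72, 4.60) mod 360° = 20.48°; distance = √((1.72)² + (4.60)²) = 4.909 km.

020°, 4.9 km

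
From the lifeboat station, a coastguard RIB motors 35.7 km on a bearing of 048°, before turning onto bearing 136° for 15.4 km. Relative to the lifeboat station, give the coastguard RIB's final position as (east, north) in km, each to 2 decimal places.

(37.23, 12.81)

Leg 1 (048°, 35.7 km): east 35.7 sin 48° = 26.53, north 35.7 cos 48° = 23.89
Leg 2 (136°, 15.4 km): east 15.4 sin 136° = 10.70, north 15.4 cos 136° = -11.08
Summing: 37.23 km east, 12.81 km north → (37.23, 12.81).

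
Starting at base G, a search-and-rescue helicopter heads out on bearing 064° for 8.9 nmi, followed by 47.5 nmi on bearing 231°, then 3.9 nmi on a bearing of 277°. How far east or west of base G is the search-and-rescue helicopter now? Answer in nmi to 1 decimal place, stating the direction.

Leg 1 (064°, 8.9 nmi): east 8.9 sin 64° = 8.00, north 8.9 cos 64° = 3.90
Leg 2 (231°, 47.5 nmi): east 47.5 sin 231° = -36.91, north 47.5 cos 231° = -29.89
Leg 3 (277°, 3.9 nmi): east 3.9 sin 277° = -3.87, north 3.9 cos 277° = 0.48
Net east component: -32.79 nmi.

32.8 nmi west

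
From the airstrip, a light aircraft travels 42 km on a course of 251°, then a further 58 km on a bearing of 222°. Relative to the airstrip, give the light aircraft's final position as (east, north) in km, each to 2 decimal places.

(-78.52, -56.78)

Leg 1 (251°, 42 km): east 42 sin 251° = -39.71, north 42 cos 251° = -13.67
Leg 2 (222°, 58 km): east 58 sin 222° = -38.81, north 58 cos 222° = -43.10
Summing: -78.52 km east, -56.78 km north → (-78.52, -56.78).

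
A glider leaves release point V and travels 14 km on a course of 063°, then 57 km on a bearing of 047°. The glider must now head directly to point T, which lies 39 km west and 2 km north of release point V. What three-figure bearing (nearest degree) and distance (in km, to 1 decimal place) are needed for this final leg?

245°, 102.7 km

Leg 1 (063°, 14 km): east 14 sin 63° = 12.47, north 14 cos 63° = 6.36
Leg 2 (047°, 57 km): east 57 sin 47° = 41.69, north 57 cos 47° = 38.87
Current position: (54.16, 45.23). Target: (-39, 2). Remaining: Δeast = -93.16, Δnorth = -43.23.
Bearing = atan2(-93.16, -43.23) mod 360° = 245.11°; distance = √((-93.16)² + (-43.23)²) = 102.703 km.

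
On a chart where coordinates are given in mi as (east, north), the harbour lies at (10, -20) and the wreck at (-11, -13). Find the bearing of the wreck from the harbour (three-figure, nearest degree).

288°

Δeast = -11 − 10 = -21.00; Δnorth = -13 − -20 = 7.00.
Bearing = atan2(Δeast, Δnorth) mod 360° = 288.43° ≈ 288°.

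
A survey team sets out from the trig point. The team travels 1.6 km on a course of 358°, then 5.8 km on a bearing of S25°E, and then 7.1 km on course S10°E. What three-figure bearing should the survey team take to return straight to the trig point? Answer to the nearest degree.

Leg 1 (358°, 1.6 km): east 1.6 sin 358° = -0.06, north 1.6 cos 358° = 1.60
Leg 2 (S25°E, 5.8 km): east 5.8 sin 155° = 2.45, north 5.8 cos 155° = -5.26
Leg 3 (S10°E, 7.1 km): east 7.1 sin 170° = 1.23, north 7.1 cos 170° = -6.99
Net displacement: 3.63 east, -10.65 north. Direction back to start is (-3.63, 10.65): bearing = atan2(-3.63, 10.65) mod 360° = 341.19° ≈ 341°.

341°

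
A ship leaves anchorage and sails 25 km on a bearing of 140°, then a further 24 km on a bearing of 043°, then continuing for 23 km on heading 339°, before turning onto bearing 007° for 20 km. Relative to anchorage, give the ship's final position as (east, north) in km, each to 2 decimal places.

Leg 1 (140°, 25 km): east 25 sin 140° = 16.07, north 25 cos 140° = -19.15
Leg 2 (043°, 24 km): east 24 sin 43° = 16.37, north 24 cos 43° = 17.55
Leg 3 (339°, 23 km): east 23 sin 339° = -8.24, north 23 cos 339° = 21.47
Leg 4 (007°, 20 km): east 20 sin 7° = 2.44, north 20 cos 7° = 19.85
Summing: 26.63 km east, 39.72 km north → (26.63, 39.72).

(26.63, 39.72)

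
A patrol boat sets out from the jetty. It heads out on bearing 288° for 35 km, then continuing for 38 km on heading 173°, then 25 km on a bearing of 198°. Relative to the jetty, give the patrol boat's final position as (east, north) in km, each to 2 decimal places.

Leg 1 (288°, 35 km): east 35 sin 288° = -33.29, north 35 cos 288° = 10.82
Leg 2 (173°, 38 km): east 38 sin 173° = 4.63, north 38 cos 173° = -37.72
Leg 3 (198°, 25 km): east 25 sin 198° = -7.73, north 25 cos 198° = -23.78
Summing: -36.38 km east, -50.68 km north → (-36.38, -50.68).

(-36.38, -50.68)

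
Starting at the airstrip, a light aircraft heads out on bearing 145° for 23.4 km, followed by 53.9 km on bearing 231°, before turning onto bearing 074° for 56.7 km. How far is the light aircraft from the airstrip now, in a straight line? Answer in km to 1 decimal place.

Leg 1 (145°, 23.4 km): east 23.4 sin 145° = 13.42, north 23.4 cos 145° = -19.17
Leg 2 (231°, 53.9 km): east 53.9 sin 231° = -41.89, north 53.9 cos 231° = -33.92
Leg 3 (074°, 56.7 km): east 56.7 sin 74° = 54.50, north 56.7 cos 74° = 15.63
Net: 26.04 east, -37.46 north. Distance = √((26.04)² + (-37.46)²) = 45.620 km.

45.6 km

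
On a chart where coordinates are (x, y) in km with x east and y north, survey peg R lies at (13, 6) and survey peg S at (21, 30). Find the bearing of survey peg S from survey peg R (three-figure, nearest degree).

018°

Δeast = 21 − 13 = 8.00; Δnorth = 30 − 6 = 24.00.
Bearing = atan2(Δeast, Δnorth) mod 360° = 18.43° ≈ 018°.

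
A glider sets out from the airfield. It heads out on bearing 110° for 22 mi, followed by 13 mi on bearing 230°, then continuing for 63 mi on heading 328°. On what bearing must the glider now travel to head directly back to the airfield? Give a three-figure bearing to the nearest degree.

149°

Leg 1 (110°, 22 mi): east 22 sin 110° = 20.67, north 22 cos 110° = -7.52
Leg 2 (230°, 13 mi): east 13 sin 230° = -9.96, north 13 cos 230° = -8.36
Leg 3 (328°, 63 mi): east 63 sin 328° = -33.38, north 63 cos 328° = 53.43
Net displacement: -22.67 east, 37.55 north. Direction back to start is (22.67, -37.55): bearing = atan2(22.67, -37.55) mod 360° = 148.88° ≈ 149°.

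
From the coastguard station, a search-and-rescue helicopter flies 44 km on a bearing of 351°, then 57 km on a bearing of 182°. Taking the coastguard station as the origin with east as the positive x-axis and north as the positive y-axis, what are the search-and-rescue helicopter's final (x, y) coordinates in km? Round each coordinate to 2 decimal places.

Leg 1 (351°, 44 km): east 44 sin 351° = -6.88, north 44 cos 351° = 43.46
Leg 2 (182°, 57 km): east 57 sin 182° = -1.99, north 57 cos 182° = -56.97
Summing: -8.87 km east, -13.51 km north → (-8.87, -13.51).

(-8.87, -13.51)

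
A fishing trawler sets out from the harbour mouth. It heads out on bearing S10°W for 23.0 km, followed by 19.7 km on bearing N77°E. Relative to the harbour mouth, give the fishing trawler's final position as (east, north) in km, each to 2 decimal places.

Leg 1 (S10°W, 23.0 km): east 23.0 sin 190° = -3.99, north 23.0 cos 190° = -22.65
Leg 2 (N77°E, 19.7 km): east 19.7 sin 77° = 19.20, north 19.7 cos 77° = 4.43
Summing: 15.20 km east, -18.22 km north → (15.20, -18.22).

(15.20, -18.22)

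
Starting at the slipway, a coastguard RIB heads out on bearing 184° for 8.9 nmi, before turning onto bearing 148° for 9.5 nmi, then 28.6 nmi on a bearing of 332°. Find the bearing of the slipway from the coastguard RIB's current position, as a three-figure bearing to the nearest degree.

Leg 1 (184°, 8.9 nmi): east 8.9 sin 184° = -0.62, north 8.9 cos 184° = -8.88
Leg 2 (148°, 9.5 nmi): east 9.5 sin 148° = 5.03, north 9.5 cos 148° = -8.06
Leg 3 (332°, 28.6 nmi): east 28.6 sin 332° = -13.43, north 28.6 cos 332° = 25.25
Net displacement: -9.01 east, 8.32 north. Direction back to start is (9.01, -8.32): bearing = atan2(9.01, -8.32) mod 360° = 132.70° ≈ 133°.

133°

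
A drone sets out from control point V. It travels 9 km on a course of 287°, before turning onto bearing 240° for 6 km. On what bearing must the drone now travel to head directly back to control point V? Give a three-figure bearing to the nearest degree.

Leg 1 (287°, 9 km): east 9 sin 287° = -8.61, north 9 cos 287° = 2.63
Leg 2 (240°, 6 km): east 6 sin 240° = -5.20, north 6 cos 240° = -3.00
Net displacement: -13.80 east, -0.37 north. Direction back to start is (13.80, 0.37): bearing = atan2(13.80, 0.37) mod 360° = 88.47° ≈ 088°.

088°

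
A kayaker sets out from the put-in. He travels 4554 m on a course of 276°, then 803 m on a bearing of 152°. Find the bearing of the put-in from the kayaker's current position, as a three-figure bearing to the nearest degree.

087°

Leg 1 (276°, 4554 m): east 4554 sin 276° = -4529.05, north 4554 cos 276° = 476.02
Leg 2 (152°, 803 m): east 803 sin 152° = 376.99, north 803 cos 152° = -709.01
Net displacement: -4152.07 east, -232.98 north. Direction back to start is (4152.07, 232.98): bearing = atan2(4152.07, 232.98) mod 360° = 86.79° ≈ 087°.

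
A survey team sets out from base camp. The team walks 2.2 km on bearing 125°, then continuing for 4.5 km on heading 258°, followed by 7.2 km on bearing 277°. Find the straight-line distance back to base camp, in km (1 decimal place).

9.8 km

Leg 1 (125°, 2.2 km): east 2.2 sin 125° = 1.80, north 2.2 cos 125° = -1.26
Leg 2 (258°, 4.5 km): east 4.5 sin 258° = -4.40, north 4.5 cos 258° = -0.94
Leg 3 (277°, 7.2 km): east 7.2 sin 277° = -7.15, north 7.2 cos 277° = 0.88
Net: -9.75 east, -1.32 north. Distance = √((-9.75)² + (-1.32)²) = 9.835 km.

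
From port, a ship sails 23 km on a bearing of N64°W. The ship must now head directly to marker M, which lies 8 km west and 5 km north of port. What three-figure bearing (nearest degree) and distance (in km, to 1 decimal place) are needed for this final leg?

112°, 13.7 km

Leg 1 (N64°W, 23 km): east 23 sin 296° = -20.67, north 23 cos 296° = 10.08
Current position: (-20.67, 10.08). Target: (-8, 5). Remaining: Δeast = 12.67, Δnorth = -5.08.
Bearing = atan2(12.67, -5.08) mod 360° = 111.85°; distance = √((12.67)² + (-5.08)²) = 13.654 km.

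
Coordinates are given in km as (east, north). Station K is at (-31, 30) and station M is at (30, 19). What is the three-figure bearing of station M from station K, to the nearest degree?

Δeast = 30 − -31 = 61.00; Δnorth = 19 − 30 = -11.00.
Bearing = atan2(Δeast, Δnorth) mod 360° = 100.22° ≈ 100°.

100°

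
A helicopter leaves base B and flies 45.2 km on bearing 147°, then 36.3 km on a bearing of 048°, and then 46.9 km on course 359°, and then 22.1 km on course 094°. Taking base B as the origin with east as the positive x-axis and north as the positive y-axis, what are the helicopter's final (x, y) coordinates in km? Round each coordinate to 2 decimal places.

Leg 1 (147°, 45.2 km): east 45.2 sin 147° = 24.62, north 45.2 cos 147° = -37.91
Leg 2 (048°, 36.3 km): east 36.3 sin 48° = 26.98, north 36.3 cos 48° = 24.29
Leg 3 (359°, 46.9 km): east 46.9 sin 359° = -0.82, north 46.9 cos 359° = 46.89
Leg 4 (094°, 22.1 km): east 22.1 sin 94° = 22.05, north 22.1 cos 94° = -1.54
Summing: 72.82 km east, 31.73 km north → (72.82, 31.73).

(72.82, 31.73)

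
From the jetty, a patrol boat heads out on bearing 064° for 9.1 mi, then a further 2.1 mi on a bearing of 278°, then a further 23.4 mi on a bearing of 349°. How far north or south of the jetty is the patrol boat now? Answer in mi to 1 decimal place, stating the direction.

Leg 1 (064°, 9.1 mi): east 9.1 sin 64° = 8.18, north 9.1 cos 64° = 3.99
Leg 2 (278°, 2.1 mi): east 2.1 sin 278° = -2.08, north 2.1 cos 278° = 0.29
Leg 3 (349°, 23.4 mi): east 23.4 sin 349° = -4.46, north 23.4 cos 349° = 22.97
Net north component: 27.25 mi.

27.3 mi north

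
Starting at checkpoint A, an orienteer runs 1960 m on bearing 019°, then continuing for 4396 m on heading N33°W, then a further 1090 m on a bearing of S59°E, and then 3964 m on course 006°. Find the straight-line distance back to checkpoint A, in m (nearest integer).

Leg 1 (019°, 1960 m): east 1960 sin 19° = 638.11, north 1960 cos 19° = 1853.22
Leg 2 (N33°W, 4396 m): east 4396 sin 327° = -2394.23, north 4396 cos 327° = 3686.80
Leg 3 (S59°E, 1090 m): east 1090 sin 121° = 934.31, north 1090 cos 121° = -561.39
Leg 4 (006°, 3964 m): east 3964 sin 6° = 414.35, north 3964 cos 6° = 3942.28
Net: -407.46 east, 8920.91 north. Distance = √((-407.46)² + (8920.91)²) = 8930.206 m.

8930 m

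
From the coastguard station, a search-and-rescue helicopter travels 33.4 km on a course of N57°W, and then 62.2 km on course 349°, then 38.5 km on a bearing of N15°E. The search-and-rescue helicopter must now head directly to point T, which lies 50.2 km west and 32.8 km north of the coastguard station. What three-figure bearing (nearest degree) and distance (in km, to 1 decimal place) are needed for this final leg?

194°, 86.1 km

Leg 1 (N57°W, 33.4 km): east 33.4 sin 303° = -28.01, north 33.4 cos 303° = 18.19
Leg 2 (349°, 62.2 km): east 62.2 sin 349° = -11.87, north 62.2 cos 349° = 61.06
Leg 3 (N15°E, 38.5 km): east 38.5 sin 15° = 9.96, north 38.5 cos 15° = 37.19
Current position: (-29.92, 116.44). Target: (-50.2, 32.8). Remaining: Δeast = -20.28, Δnorth = -83.64.
Bearing = atan2(-20.28, -83.64) mod 360° = 193.63°; distance = √((-20.28)² + (-83.64)²) = 86.061 km.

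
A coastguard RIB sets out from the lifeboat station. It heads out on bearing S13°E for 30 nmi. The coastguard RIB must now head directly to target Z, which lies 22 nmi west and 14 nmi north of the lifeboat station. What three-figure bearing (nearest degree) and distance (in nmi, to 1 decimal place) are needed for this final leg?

326°, 51.9 nmi

Leg 1 (S13°E, 30 nmi): east 30 sin 167° = 6.75, north 30 cos 167° = -29.23
Current position: (6.75, -29.23). Target: (-22, 14). Remaining: Δeast = -28.75, Δnorth = 43.23.
Bearing = atan2(-28.75, 43.23) mod 360° = 326.38°; distance = √((-28.75)² + (43.23)²) = 51.917 nmi.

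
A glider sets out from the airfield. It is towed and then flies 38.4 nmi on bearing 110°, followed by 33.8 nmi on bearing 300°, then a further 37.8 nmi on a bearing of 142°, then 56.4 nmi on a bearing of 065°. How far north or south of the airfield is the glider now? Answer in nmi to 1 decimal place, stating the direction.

Leg 1 (110°, 38.4 nmi): east 38.4 sin 110° = 36.08, north 38.4 cos 110° = -13.13
Leg 2 (300°, 33.8 nmi): east 33.8 sin 300° = -29.27, north 33.8 cos 300° = 16.90
Leg 3 (142°, 37.8 nmi): east 37.8 sin 142° = 23.27, north 37.8 cos 142° = -29.79
Leg 4 (065°, 56.4 nmi): east 56.4 sin 65° = 51.12, north 56.4 cos 65° = 23.84
Net north component: -2.18 nmi.

2.2 nmi south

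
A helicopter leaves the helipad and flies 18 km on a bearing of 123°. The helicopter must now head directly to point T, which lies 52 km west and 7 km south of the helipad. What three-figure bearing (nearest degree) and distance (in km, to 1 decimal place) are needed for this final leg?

Leg 1 (123°, 18 km): east 18 sin 123° = 15.10, north 18 cos 123° = -9.80
Current position: (15.10, -9.80). Target: (-52, -7). Remaining: Δeast = -67.10, Δnorth = 2.80.
Bearing = atan2(-67.10, 2.80) mod 360° = 272.39°; distance = √((-67.10)² + (2.80)²) = 67.155 km.

272°, 67.2 km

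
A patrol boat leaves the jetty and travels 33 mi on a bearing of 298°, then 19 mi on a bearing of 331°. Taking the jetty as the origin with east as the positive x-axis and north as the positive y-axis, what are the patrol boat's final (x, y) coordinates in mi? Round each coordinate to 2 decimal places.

Leg 1 (298°, 33 mi): east 33 sin 298° = -29.14, north 33 cos 298° = 15.49
Leg 2 (331°, 19 mi): east 19 sin 331° = -9.21, north 19 cos 331° = 16.62
Summing: -38.35 mi east, 32.11 mi north → (-38.35, 32.11).

(-38.35, 32.11)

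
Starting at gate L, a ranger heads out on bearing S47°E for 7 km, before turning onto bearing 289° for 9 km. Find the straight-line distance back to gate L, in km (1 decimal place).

3.9 km

Leg 1 (S47°E, 7 km): east 7 sin 133° = 5.12, north 7 cos 133° = -4.77
Leg 2 (289°, 9 km): east 9 sin 289° = -8.51, north 9 cos 289° = 2.93
Net: -3.39 east, -1.84 north. Distance = √((-3.39)² + (-1.84)²) = 3.859 km.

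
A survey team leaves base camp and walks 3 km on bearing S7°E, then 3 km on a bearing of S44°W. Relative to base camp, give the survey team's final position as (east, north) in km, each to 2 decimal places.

(-1.72, -5.14)

Leg 1 (S7°E, 3 km): east 3 sin 173° = 0.37, north 3 cos 173° = -2.98
Leg 2 (S44°W, 3 km): east 3 sin 224° = -2.08, north 3 cos 224° = -2.16
Summing: -1.72 km east, -5.14 km north → (-1.72, -5.14).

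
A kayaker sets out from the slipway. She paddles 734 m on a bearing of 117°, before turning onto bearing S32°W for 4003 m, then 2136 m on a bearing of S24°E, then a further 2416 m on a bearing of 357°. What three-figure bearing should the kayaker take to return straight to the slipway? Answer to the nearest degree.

Leg 1 (117°, 734 m): east 734 sin 117° = 654.00, north 734 cos 117° = -333.23
Leg 2 (S32°W, 4003 m): east 4003 sin 212° = -2121.27, north 4003 cos 212° = -3394.74
Leg 3 (S24°E, 2136 m): east 2136 sin 156° = 868.79, north 2136 cos 156° = -1951.33
Leg 4 (357°, 2416 m): east 2416 sin 357° = -126.44, north 2416 cos 357° = 2412.69
Net displacement: -724.92 east, -3266.61 north. Direction back to start is (724.92, 3266.61): bearing = atan2(724.92, 3266.61) mod 360° = 12.51° ≈ 013°.

013°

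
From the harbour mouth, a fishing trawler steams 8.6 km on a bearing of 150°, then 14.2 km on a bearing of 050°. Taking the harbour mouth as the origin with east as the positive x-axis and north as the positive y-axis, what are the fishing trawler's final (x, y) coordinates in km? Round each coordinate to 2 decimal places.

Leg 1 (150°, 8.6 km): east 8.6 sin 150° = 4.30, north 8.6 cos 150° = -7.45
Leg 2 (050°, 14.2 km): east 14.2 sin 50° = 10.88, north 14.2 cos 50° = 9.13
Summing: 15.18 km east, 1.68 km north → (15.18, 1.68).

(15.18, 1.68)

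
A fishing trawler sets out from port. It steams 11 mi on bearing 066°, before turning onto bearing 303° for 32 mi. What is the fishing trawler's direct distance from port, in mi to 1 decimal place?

27.6 mi

Leg 1 (066°, 11 mi): east 11 sin 66° = 10.05, north 11 cos 66° = 4.47
Leg 2 (303°, 32 mi): east 32 sin 303° = -26.84, north 32 cos 303° = 17.43
Net: -16.79 east, 21.90 north. Distance = √((-16.79)² + (21.90)²) = 27.597 mi.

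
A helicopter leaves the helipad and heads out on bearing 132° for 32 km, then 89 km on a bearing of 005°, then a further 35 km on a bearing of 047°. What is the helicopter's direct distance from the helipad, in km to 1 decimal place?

Leg 1 (132°, 32 km): east 32 sin 132° = 23.78, north 32 cos 132° = -21.41
Leg 2 (005°, 89 km): east 89 sin 5° = 7.76, north 89 cos 5° = 88.66
Leg 3 (047°, 35 km): east 35 sin 47° = 25.60, north 35 cos 47° = 23.87
Net: 57.13 east, 91.12 north. Distance = √((57.13)² + (91.12)²) = 107.550 km.

107.6 km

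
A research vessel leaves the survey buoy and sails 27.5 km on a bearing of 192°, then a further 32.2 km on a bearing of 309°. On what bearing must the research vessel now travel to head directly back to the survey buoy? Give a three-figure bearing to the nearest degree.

Leg 1 (192°, 27.5 km): east 27.5 sin 192° = -5.72, north 27.5 cos 192° = -26.90
Leg 2 (309°, 32.2 km): east 32.2 sin 309° = -25.02, north 32.2 cos 309° = 20.26
Net displacement: -30.74 east, -6.63 north. Direction back to start is (30.74, 6.63): bearing = atan2(30.74, 6.63) mod 360° = 77.82° ≈ 078°.

078°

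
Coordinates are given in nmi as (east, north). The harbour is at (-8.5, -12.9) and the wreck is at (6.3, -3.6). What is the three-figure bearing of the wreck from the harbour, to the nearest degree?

Δeast = 6.3 − -8.5 = 14.80; Δnorth = -3.6 − -12.9 = 9.30.
Bearing = atan2(Δeast, Δnorth) mod 360° = 57.86° ≈ 058°.

058°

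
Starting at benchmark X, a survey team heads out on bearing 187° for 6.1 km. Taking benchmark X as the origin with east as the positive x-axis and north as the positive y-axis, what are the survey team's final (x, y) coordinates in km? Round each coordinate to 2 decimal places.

(-0.74, -6.05)

Leg 1 (187°, 6.1 km): east 6.1 sin 187° = -0.74, north 6.1 cos 187° = -6.05
Summing: -0.74 km east, -6.05 km north → (-0.74, -6.05).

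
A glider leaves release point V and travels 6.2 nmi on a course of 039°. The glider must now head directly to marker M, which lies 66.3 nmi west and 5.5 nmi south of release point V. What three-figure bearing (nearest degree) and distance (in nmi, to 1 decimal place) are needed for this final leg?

Leg 1 (039°, 6.2 nmi): east 6.2 sin 39° = 3.90, north 6.2 cos 39° = 4.82
Current position: (3.90, 4.82). Target: (-66.3, -5.5). Remaining: Δeast = -70.20, Δnorth = -10.32.
Bearing = atan2(-70.20, -10.32) mod 360° = 261.64°; distance = √((-70.20)² + (-10.32)²) = 70.956 nmi.

262°, 71.0 nmi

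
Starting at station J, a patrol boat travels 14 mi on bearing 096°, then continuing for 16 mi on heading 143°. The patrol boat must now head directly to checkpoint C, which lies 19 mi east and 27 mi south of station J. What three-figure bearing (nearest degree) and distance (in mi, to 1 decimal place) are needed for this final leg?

200°, 13.5 mi

Leg 1 (096°, 14 mi): east 14 sin 96° = 13.92, north 14 cos 96° = -1.46
Leg 2 (143°, 16 mi): east 16 sin 143° = 9.63, north 16 cos 143° = -12.78
Current position: (23.55, -14.24). Target: (19, -27). Remaining: Δeast = -4.55, Δnorth = -12.76.
Bearing = atan2(-4.55, -12.76) mod 360° = 199.64°; distance = √((-4.55)² + (-12.76)²) = 13.546 mi.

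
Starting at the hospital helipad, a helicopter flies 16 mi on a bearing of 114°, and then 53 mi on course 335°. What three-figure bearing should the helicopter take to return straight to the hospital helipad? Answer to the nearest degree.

169°

Leg 1 (114°, 16 mi): east 16 sin 114° = 14.62, north 16 cos 114° = -6.51
Leg 2 (335°, 53 mi): east 53 sin 335° = -22.40, north 53 cos 335° = 48.03
Net displacement: -7.78 east, 41.53 north. Direction back to start is (7.78, -41.53): bearing = atan2(7.78, -41.53) mod 360° = 169.39° ≈ 169°.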